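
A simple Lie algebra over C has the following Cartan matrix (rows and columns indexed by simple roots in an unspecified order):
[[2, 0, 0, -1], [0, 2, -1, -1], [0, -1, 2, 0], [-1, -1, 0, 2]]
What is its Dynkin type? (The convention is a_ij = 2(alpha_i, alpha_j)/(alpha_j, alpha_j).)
The matrix has rank 4 with 2's on the diagonal. Reading the off-diagonal entries as Dynkin edges (a single edge where a_ij = a_ji = -1; a double or triple edge where a_ij * a_ji = 2 or 3), the diagram is a chain of 4 nodes with single edges (A_4). One simple-root ordering that puts it in standard form is (alpha_3, alpha_2, alpha_4, alpha_1). So the algebra is type A_4, i.e. sl(5).

type A_4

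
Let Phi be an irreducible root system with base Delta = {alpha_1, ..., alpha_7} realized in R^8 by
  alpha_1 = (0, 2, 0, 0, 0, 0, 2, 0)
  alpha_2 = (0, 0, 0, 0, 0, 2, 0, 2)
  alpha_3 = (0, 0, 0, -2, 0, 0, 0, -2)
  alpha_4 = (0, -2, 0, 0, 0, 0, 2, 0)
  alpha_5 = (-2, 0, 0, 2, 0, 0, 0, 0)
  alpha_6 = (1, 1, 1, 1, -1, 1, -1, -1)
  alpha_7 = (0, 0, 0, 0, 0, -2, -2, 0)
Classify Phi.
Compute the Cartan integers a_ij = 2(alpha_i, alpha_j)/(alpha_j, alpha_j); the resulting 7x7 Cartan matrix is
[[2, 0, 0, 0, 0, 0, -1], [0, 2, -1, 0, 0, 0, -1], [0, -1, 2, 0, -1, 0, 0], [0, 0, 0, 2, 0, -1, -1], [0, 0, -1, 0, 2, 0, 0], [0, 0, 0, -1, 0, 2, 0], [-1, -1, 0, -1, 0, 0, 2]].
All simple roots have the same length, so the diagram is simply laced. The associated Dynkin diagram is a chain of 6 nodes with one extra node attached to the third node from one end (E_7), so the type is E_7.

E_7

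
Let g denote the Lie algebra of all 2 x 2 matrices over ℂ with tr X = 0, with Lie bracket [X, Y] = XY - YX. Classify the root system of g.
This is sl(2), which has dimension 2^2 - 1 = 3 and rank 2 - 1 = 1 (a Cartan subalgebra is the diagonal traceless matrices). In the classification of classical Lie algebras, the special linear algebra sl(n+1) has type A_n; here n = 1, so the Dynkin diagram is a chain of 1 nodes with single edges (A_1). Hence the type is A_1.

type A_1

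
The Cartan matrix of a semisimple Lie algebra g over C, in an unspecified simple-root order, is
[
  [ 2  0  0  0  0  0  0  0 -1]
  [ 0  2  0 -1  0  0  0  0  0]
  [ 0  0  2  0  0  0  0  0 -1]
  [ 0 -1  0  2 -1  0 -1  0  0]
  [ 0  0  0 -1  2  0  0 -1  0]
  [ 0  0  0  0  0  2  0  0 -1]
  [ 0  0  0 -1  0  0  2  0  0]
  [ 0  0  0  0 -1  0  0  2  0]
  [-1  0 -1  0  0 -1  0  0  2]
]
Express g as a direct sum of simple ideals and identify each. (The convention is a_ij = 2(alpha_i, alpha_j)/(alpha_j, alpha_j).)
The diagram associated to this matrix has two connected components: the simple roots {alpha_1, alpha_3, alpha_6, alpha_9} form a chain of 2 nodes with a fork of two nodes at one end (D_4), and {alpha_2, alpha_4, alpha_5, alpha_7, alpha_8} form a chain of 3 nodes with a fork of two nodes at one end (D_5). A semisimple Lie algebra decomposes uniquely as the direct sum of simple ideals, one per connected component of its Dynkin diagram, so g ≅ D_4 ⊕ D_5 (dimension 28 + 45 = 73).

type D_4 ⊕ type D_5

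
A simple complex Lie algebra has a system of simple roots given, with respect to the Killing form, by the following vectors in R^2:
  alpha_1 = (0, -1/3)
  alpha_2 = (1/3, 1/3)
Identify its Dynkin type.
Compute the Cartan integers a_ij = 2(alpha_i, alpha_j)/(alpha_j, alpha_j); the resulting 2x2 Cartan matrix is
[[2, -1], [-2, 2]].
The roots have two lengths (squared-length ratio 2:1); the short ones are alpha_{1}. The associated Dynkin diagram is a chain of 2 nodes with a double edge at one end; the terminal node there is the unique short simple root (B_2), so the type is B_2 (the algebra so(5)).

B_2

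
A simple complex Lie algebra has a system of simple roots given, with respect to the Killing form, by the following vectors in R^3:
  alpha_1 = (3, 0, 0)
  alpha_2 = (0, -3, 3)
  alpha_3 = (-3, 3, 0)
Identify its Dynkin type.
B_3

Compute the Cartan integers a_ij = 2(alpha_i, alpha_j)/(alpha_j, alpha_j); the resulting 3x3 Cartan matrix is
[[2, 0, -1], [0, 2, -1], [-2, -1, 2]].
The roots have two lengths (squared-length ratio 2:1); the short ones are alpha_{1}. The associated Dynkin diagram is a chain of 3 nodes with a double edge at one end; the terminal node there is the unique short simple root (B_3), so the type is B_3 (the algebra so(7)).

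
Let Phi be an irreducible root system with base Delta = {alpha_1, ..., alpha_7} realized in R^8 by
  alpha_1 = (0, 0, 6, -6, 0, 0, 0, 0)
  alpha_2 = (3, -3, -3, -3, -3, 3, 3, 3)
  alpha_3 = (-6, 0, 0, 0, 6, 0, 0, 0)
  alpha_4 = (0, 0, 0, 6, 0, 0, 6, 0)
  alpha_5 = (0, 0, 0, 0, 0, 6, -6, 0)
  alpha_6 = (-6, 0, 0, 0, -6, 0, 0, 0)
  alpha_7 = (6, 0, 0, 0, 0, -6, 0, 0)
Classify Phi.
E_7

Compute the Cartan integers a_ij = 2(alpha_i, alpha_j)/(alpha_j, alpha_j); the resulting 7x7 Cartan matrix is
[[2, 0, 0, -1, 0, 0, 0], [0, 2, -1, 0, 0, 0, 0], [0, -1, 2, 0, 0, 0, -1], [-1, 0, 0, 2, -1, 0, 0], [0, 0, 0, -1, 2, 0, -1], [0, 0, 0, 0, 0, 2, -1], [0, 0, -1, 0, -1, -1, 2]].
All simple roots have the same length, so the diagram is simply laced. The associated Dynkin diagram is a chain of 6 nodes with one extra node attached to the third node from one end (E_7), so the type is E_7.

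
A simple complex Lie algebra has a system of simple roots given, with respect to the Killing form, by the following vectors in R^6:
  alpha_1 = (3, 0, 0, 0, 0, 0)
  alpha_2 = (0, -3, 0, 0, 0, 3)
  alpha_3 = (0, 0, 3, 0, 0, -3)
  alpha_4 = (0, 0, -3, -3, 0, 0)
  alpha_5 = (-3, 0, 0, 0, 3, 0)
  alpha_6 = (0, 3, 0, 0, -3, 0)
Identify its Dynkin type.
B6

Compute the Cartan integers a_ij = 2(alpha_i, alpha_j)/(alpha_j, alpha_j); the resulting 6x6 Cartan matrix is
[[2, 0, 0, 0, -1, 0], [0, 2, -1, 0, 0, -1], [0, -1, 2, -1, 0, 0], [0, 0, -1, 2, 0, 0], [-2, 0, 0, 0, 2, -1], [0, -1, 0, 0, -1, 2]].
The roots have two lengths (squared-length ratio 2:1); the short ones are alpha_{1}. The associated Dynkin diagram is a chain of 6 nodes with a double edge at one end; the terminal node there is the unique short simple root (B_6), so the type is B_6 (the algebra so(13)).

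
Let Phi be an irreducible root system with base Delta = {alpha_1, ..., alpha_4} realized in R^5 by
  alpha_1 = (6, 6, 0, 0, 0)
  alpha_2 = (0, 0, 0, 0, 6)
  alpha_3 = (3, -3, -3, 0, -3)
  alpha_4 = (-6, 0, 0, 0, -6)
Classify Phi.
type F_4

Compute the Cartan integers a_ij = 2(alpha_i, alpha_j)/(alpha_j, alpha_j); the resulting 4x4 Cartan matrix is
[[2, 0, 0, -1], [0, 2, -1, -1], [0, -1, 2, 0], [-1, -2, 0, 2]].
The roots have two lengths (squared-length ratio 2:1); the short ones are alpha_{2,3}. The associated Dynkin diagram is a chain of 4 nodes with a double edge between the middle two (F_4), so the type is F_4.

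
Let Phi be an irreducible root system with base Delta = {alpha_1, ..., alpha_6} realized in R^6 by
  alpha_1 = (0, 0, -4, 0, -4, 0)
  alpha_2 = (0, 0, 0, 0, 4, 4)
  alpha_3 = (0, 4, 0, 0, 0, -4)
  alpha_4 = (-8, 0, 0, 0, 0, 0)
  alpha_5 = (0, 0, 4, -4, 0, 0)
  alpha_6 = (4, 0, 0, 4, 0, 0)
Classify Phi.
Compute the Cartan integers a_ij = 2(alpha_i, alpha_j)/(alpha_j, alpha_j); the resulting 6x6 Cartan matrix is
[[2, -1, 0, 0, -1, 0], [-1, 2, -1, 0, 0, 0], [0, -1, 2, 0, 0, 0], [0, 0, 0, 2, 0, -2], [-1, 0, 0, 0, 2, -1], [0, 0, 0, -1, -1, 2]].
The roots have two lengths (squared-length ratio 2:1); the short ones are alpha_{1,2,3,5,6}. The associated Dynkin diagram is a chain of 6 nodes with a double edge at one end; the terminal node there is the unique long simple root (C_6), so the type is C_6 (the algebra sp(12)).

type C_6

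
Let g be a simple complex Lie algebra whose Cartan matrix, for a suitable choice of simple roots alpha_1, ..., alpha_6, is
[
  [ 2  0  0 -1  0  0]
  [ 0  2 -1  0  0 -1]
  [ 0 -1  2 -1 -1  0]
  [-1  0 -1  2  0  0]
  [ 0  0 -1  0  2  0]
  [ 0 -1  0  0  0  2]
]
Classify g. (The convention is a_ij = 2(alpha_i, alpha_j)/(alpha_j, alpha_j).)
The matrix has rank 6 with 2's on the diagonal. Reading the off-diagonal entries as Dynkin edges (a single edge where a_ij = a_ji = -1; a double or triple edge where a_ij * a_ji = 2 or 3), the diagram is a chain of 5 nodes with one extra node attached to the third node from one end (E_6). One simple-root ordering that puts it in standard form is (alpha_1, alpha_5, alpha_4, alpha_3, alpha_2, alpha_6). So the algebra is type E_6.

E_6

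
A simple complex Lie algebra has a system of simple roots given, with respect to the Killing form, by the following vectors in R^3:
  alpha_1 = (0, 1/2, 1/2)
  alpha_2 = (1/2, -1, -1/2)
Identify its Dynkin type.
type G_2

Compute the Cartan integers a_ij = 2(alpha_i, alpha_j)/(alpha_j, alpha_j); the resulting 2x2 Cartan matrix is
[[2, -1], [-3, 2]].
The roots have two lengths (squared-length ratio 3:1); the short ones are alpha_{1}. The associated Dynkin diagram is two nodes joined by a triple edge (G_2), so the type is G_2.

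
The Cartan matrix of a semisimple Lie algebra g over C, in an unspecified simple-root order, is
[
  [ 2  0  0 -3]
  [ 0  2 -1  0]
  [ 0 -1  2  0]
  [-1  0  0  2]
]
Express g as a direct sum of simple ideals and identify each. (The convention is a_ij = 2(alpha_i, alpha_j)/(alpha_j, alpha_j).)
The diagram associated to this matrix has two connected components: the simple roots {alpha_2, alpha_3} form a chain of 2 nodes with single edges (A_2), and {alpha_1, alpha_4} form two nodes joined by a triple edge (G_2). A semisimple Lie algebra decomposes uniquely as the direct sum of simple ideals, one per connected component of its Dynkin diagram, so g ≅ A_2 ⊕ G_2 (dimension 8 + 14 = 22).

A_2 ⊕ G_2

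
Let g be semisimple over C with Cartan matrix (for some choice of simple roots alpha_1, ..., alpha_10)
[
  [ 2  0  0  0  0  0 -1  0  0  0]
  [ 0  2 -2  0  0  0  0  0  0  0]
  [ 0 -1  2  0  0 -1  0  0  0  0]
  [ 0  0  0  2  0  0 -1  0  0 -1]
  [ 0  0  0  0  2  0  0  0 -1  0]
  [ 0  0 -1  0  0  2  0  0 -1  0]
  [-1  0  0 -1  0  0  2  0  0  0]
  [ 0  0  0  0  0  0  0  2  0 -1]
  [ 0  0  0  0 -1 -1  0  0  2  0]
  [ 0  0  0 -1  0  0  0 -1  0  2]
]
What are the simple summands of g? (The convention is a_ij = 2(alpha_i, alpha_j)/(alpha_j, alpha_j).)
type A_5 ⊕ type C_5

The diagram associated to this matrix has two connected components: the simple roots {alpha_1, alpha_4, alpha_7, alpha_8, alpha_10} form a chain of 5 nodes with single edges (A_5), and {alpha_2, alpha_3, alpha_5, alpha_6, alpha_9} form a chain of 5 nodes with a double edge at one end; the terminal node there is the unique long simple root (C_5). A semisimple Lie algebra decomposes uniquely as the direct sum of simple ideals, one per connected component of its Dynkin diagram, so g ≅ A_5 ⊕ C_5 (dimension 35 + 55 = 90).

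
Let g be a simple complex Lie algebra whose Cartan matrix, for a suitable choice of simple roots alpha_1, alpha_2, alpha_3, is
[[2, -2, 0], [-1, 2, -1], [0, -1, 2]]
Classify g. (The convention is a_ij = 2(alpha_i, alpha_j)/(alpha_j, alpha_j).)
type C_3

The matrix has rank 3 with 2's on the diagonal. Reading the off-diagonal entries as Dynkin edges (a single edge where a_ij = a_ji = -1; a double or triple edge where a_ij * a_ji = 2 or 3), the diagram is a chain of 3 nodes with a double edge at one end; the terminal node there is the unique long simple root (C_3). One simple-root ordering that puts it in standard form is (alpha_3, alpha_2, alpha_1). So the algebra is type C_3, i.e. sp(6).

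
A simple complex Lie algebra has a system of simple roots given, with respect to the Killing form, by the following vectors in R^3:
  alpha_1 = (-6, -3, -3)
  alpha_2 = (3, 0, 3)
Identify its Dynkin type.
Compute the Cartan integers a_ij = 2(alpha_i, alpha_j)/(alpha_j, alpha_j); the resulting 2x2 Cartan matrix is
[[2, -3], [-1, 2]].
The roots have two lengths (squared-length ratio 3:1); the short ones are alpha_{2}. The associated Dynkin diagram is two nodes joined by a triple edge (G_2), so the type is G_2.

type G_2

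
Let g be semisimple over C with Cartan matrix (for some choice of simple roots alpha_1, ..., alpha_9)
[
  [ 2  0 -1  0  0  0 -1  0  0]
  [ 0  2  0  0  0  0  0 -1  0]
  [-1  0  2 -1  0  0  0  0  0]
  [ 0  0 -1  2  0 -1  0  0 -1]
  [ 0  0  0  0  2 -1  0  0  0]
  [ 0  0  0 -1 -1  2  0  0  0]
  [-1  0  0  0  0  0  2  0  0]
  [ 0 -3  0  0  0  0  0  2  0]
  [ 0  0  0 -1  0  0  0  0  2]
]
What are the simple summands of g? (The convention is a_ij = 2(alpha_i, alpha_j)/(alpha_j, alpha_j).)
The diagram associated to this matrix has two connected components: the simple roots {alpha_1, alpha_3, alpha_4, alpha_5, alpha_6, alpha_7, alpha_9} form a chain of 6 nodes with one extra node attached to the third node from one end (E_7), and {alpha_2, alpha_8} form two nodes joined by a triple edge (G_2). A semisimple Lie algebra decomposes uniquely as the direct sum of simple ideals, one per connected component of its Dynkin diagram, so g ≅ E_7 ⊕ G_2 (dimension 133 + 14 = 147).

type E_7 + type G_2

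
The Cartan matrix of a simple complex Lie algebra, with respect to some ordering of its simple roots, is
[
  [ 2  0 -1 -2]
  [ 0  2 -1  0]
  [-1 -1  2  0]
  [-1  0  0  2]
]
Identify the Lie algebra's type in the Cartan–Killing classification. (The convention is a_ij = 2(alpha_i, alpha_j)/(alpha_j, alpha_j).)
type B_4

The matrix has rank 4 with 2's on the diagonal. Reading the off-diagonal entries as Dynkin edges (a single edge where a_ij = a_ji = -1; a double or triple edge where a_ij * a_ji = 2 or 3), the diagram is a chain of 4 nodes with a double edge at one end; the terminal node there is the unique short simple root (B_4). One simple-root ordering that puts it in standard form is (alpha_2, alpha_3, alpha_1, alpha_4). So the algebra is type B_4, i.e. so(9).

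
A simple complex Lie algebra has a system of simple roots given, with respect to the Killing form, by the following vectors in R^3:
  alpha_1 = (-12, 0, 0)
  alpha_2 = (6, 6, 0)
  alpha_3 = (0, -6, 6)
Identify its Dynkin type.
Compute the Cartan integers a_ij = 2(alpha_i, alpha_j)/(alpha_j, alpha_j); the resulting 3x3 Cartan matrix is
[[2, -2, 0], [-1, 2, -1], [0, -1, 2]].
The roots have two lengths (squared-length ratio 2:1); the short ones are alpha_{2,3}. The associated Dynkin diagram is a chain of 3 nodes with a double edge at one end; the terminal node there is the unique long simple root (C_3), so the type is C_3 (the algebra sp(6)).

C_3 (sp(6))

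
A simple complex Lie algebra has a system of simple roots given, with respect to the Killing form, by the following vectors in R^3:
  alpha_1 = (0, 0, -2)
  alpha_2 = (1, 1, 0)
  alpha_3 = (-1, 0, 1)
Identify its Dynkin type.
Compute the Cartan integers a_ij = 2(alpha_i, alpha_j)/(alpha_j, alpha_j); the resulting 3x3 Cartan matrix is
[[2, 0, -2], [0, 2, -1], [-1, -1, 2]].
The roots have two lengths (squared-length ratio 2:1); the short ones are alpha_{2,3}. The associated Dynkin diagram is a chain of 3 nodes with a double edge at one end; the terminal node there is the unique long simple root (C_3), so the type is C_3 (the algebra sp(6)).

C_3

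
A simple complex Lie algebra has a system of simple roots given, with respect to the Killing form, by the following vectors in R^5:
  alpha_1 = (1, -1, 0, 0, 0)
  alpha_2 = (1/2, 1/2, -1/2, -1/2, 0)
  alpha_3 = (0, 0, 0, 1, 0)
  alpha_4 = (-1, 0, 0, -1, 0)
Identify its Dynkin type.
type F_4

Compute the Cartan integers a_ij = 2(alpha_i, alpha_j)/(alpha_j, alpha_j); the resulting 4x4 Cartan matrix is
[[2, 0, 0, -1], [0, 2, -1, 0], [0, -1, 2, -1], [-1, 0, -2, 2]].
The roots have two lengths (squared-length ratio 2:1); the short ones are alpha_{2,3}. The associated Dynkin diagram is a chain of 4 nodes with a double edge between the middle two (F_4), so the type is F_4.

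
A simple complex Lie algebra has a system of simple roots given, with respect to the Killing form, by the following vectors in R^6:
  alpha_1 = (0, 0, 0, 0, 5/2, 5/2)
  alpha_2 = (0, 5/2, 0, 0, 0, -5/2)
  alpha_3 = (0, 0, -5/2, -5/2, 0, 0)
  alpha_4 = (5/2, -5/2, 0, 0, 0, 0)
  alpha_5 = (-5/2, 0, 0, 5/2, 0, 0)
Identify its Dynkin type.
Compute the Cartan integers a_ij = 2(alpha_i, alpha_j)/(alpha_j, alpha_j); the resulting 5x5 Cartan matrix is
[[2, -1, 0, 0, 0], [-1, 2, 0, -1, 0], [0, 0, 2, 0, -1], [0, -1, 0, 2, -1], [0, 0, -1, -1, 2]].
All simple roots have the same length, so the diagram is simply laced. The associated Dynkin diagram is a chain of 5 nodes with single edges (A_5), so the type is A_5 (the algebra sl(6)).

A_5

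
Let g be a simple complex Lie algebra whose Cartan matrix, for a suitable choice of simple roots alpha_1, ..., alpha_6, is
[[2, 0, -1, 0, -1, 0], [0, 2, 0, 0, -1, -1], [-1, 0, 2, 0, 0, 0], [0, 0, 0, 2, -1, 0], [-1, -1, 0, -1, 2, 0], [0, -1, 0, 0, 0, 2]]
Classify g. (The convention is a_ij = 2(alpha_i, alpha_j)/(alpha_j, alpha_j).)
The matrix has rank 6 with 2's on the diagonal. Reading the off-diagonal entries as Dynkin edges (a single edge where a_ij = a_ji = -1; a double or triple edge where a_ij * a_ji = 2 or 3), the diagram is a chain of 5 nodes with one extra node attached to the third node from one end (E_6). One simple-root ordering that puts it in standard form is (alpha_6, alpha_4, alpha_2, alpha_5, alpha_1, alpha_3). So the algebra is type E_6.

type E_6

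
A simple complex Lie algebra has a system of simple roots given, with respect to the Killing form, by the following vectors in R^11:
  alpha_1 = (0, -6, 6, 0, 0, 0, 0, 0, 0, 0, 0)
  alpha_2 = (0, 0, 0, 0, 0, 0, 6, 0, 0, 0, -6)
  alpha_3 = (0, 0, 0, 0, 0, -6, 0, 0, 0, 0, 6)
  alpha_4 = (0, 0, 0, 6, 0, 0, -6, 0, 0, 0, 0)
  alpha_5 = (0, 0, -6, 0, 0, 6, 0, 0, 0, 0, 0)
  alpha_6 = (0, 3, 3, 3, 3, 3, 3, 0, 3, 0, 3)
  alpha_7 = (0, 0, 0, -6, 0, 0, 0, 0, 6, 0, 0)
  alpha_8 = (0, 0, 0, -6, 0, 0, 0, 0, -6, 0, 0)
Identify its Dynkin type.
type E_8

Compute the Cartan integers a_ij = 2(alpha_i, alpha_j)/(alpha_j, alpha_j); the resulting 8x8 Cartan matrix is
[[2, 0, 0, 0, -1, 0, 0, 0], [0, 2, -1, -1, 0, 0, 0, 0], [0, -1, 2, 0, -1, 0, 0, 0], [0, -1, 0, 2, 0, 0, -1, -1], [-1, 0, -1, 0, 2, 0, 0, 0], [0, 0, 0, 0, 0, 2, 0, -1], [0, 0, 0, -1, 0, 0, 2, 0], [0, 0, 0, -1, 0, -1, 0, 2]].
All simple roots have the same length, so the diagram is simply laced. The associated Dynkin diagram is a chain of 7 nodes with one extra node attached to the third node from one end (E_8), so the type is E_8.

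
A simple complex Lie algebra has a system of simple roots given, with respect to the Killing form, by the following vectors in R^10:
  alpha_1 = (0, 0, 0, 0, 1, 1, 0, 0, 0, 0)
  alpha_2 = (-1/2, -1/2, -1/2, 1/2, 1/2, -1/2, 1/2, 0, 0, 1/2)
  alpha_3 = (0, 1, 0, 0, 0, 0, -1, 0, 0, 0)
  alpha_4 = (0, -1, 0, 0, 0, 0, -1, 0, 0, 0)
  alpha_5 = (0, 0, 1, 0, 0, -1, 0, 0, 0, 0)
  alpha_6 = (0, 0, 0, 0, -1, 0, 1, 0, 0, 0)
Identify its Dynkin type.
E6

Compute the Cartan integers a_ij = 2(alpha_i, alpha_j)/(alpha_j, alpha_j); the resulting 6x6 Cartan matrix is
[[2, 0, 0, 0, -1, -1], [0, 2, -1, 0, 0, 0], [0, -1, 2, 0, 0, -1], [0, 0, 0, 2, 0, -1], [-1, 0, 0, 0, 2, 0], [-1, 0, -1, -1, 0, 2]].
All simple roots have the same length, so the diagram is simply laced. The associated Dynkin diagram is a chain of 5 nodes with one extra node attached to the third node from one end (E_6), so the type is E_6.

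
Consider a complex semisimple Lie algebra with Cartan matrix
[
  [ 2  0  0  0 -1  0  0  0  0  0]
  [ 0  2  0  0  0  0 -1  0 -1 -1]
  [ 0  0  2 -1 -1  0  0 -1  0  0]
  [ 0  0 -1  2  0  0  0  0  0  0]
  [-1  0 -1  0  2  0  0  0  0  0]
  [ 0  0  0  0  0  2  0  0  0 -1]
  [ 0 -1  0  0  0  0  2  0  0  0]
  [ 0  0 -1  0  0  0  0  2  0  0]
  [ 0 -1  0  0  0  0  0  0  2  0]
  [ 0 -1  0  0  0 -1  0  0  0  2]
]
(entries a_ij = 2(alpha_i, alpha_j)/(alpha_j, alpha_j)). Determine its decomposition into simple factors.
The diagram associated to this matrix has two connected components: the simple roots {alpha_2, alpha_6, alpha_7, alpha_9, alpha_10} form a chain of 3 nodes with a fork of two nodes at one end (D_5), and {alpha_1, alpha_3, alpha_4, alpha_5, alpha_8} form a chain of 3 nodes with a fork of two nodes at one end (D_5). A semisimple Lie algebra decomposes uniquely as the direct sum of simple ideals, one per connected component of its Dynkin diagram, so g ≅ D_5 ⊕ D_5 (dimension 45 + 45 = 90).

D_5 (so(10)) + D_5 (so(10))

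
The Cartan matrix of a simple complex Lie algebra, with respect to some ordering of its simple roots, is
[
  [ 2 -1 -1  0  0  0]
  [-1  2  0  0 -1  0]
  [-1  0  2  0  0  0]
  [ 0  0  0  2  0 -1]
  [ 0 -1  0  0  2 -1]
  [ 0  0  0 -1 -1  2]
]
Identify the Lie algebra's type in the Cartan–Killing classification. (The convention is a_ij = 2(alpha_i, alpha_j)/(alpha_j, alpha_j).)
The matrix has rank 6 with 2's on the diagonal. Reading the off-diagonal entries as Dynkin edges (a single edge where a_ij = a_ji = -1; a double or triple edge where a_ij * a_ji = 2 or 3), the diagram is a chain of 6 nodes with single edges (A_6). One simple-root ordering that puts it in standard form is (alpha_3, alpha_1, alpha_2, alpha_5, alpha_6, alpha_4). So the algebra is type A_6, i.e. sl(7).

A6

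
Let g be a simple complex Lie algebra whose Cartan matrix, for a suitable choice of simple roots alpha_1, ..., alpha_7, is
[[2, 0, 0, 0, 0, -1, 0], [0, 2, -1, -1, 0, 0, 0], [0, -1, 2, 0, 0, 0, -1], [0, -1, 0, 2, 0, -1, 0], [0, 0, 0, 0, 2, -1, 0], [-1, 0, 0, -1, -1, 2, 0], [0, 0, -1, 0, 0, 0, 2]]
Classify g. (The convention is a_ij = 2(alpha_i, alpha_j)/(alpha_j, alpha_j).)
D7

The matrix has rank 7 with 2's on the diagonal. Reading the off-diagonal entries as Dynkin edges (a single edge where a_ij = a_ji = -1; a double or triple edge where a_ij * a_ji = 2 or 3), the diagram is a chain of 5 nodes with a fork of two nodes at one end (D_7). One simple-root ordering that puts it in standard form is (alpha_7, alpha_3, alpha_2, alpha_4, alpha_6, alpha_5, alpha_1). So the algebra is type D_7, i.e. so(14).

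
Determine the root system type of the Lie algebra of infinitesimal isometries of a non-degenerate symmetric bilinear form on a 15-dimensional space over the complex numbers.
B_7 (so(15))

This is so(15) with 15 odd, which has dimension 15(15-1)/2 = 105 and rank (15-1)/2 = 7. In the classification of classical Lie algebras, the orthogonal algebra so(2n+1) in an odd number of variables has type B_n; here n = 7, so the Dynkin diagram is a chain of 7 nodes with a double edge at one end; the terminal node there is the unique short simple root (B_7). Hence the type is B_7.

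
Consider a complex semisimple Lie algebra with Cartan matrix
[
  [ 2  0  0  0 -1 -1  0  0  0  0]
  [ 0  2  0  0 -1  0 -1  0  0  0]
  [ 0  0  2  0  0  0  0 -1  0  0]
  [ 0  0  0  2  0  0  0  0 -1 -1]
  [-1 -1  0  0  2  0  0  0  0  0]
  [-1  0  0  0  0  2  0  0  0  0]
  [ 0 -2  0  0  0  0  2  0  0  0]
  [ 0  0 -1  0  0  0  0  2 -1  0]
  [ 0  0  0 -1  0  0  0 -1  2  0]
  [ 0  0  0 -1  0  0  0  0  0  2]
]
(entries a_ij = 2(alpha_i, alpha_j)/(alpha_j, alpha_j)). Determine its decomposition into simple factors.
type A_5 ⊕ type C_5

The diagram associated to this matrix has two connected components: the simple roots {alpha_3, alpha_4, alpha_8, alpha_9, alpha_10} form a chain of 5 nodes with single edges (A_5), and {alpha_1, alpha_2, alpha_5, alpha_6, alpha_7} form a chain of 5 nodes with a double edge at one end; the terminal node there is the unique long simple root (C_5). A semisimple Lie algebra decomposes uniquely as the direct sum of simple ideals, one per connected component of its Dynkin diagram, so g ≅ A_5 ⊕ C_5 (dimension 35 + 55 = 90).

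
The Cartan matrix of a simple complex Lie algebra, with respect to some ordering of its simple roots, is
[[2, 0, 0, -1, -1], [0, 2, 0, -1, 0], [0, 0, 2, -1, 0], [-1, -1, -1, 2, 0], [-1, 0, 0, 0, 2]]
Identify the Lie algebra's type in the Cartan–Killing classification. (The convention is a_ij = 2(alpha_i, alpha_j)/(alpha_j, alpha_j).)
D_5 (so(10))

The matrix has rank 5 with 2's on the diagonal. Reading the off-diagonal entries as Dynkin edges (a single edge where a_ij = a_ji = -1; a double or triple edge where a_ij * a_ji = 2 or 3), the diagram is a chain of 3 nodes with a fork of two nodes at one end (D_5). One simple-root ordering that puts it in standard form is (alpha_5, alpha_1, alpha_4, alpha_2, alpha_3). So the algebra is type D_5, i.e. so(10).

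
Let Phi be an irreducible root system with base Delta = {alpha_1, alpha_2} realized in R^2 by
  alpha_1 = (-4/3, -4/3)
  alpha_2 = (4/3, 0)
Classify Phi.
Compute the Cartan integers a_ij = 2(alpha_i, alpha_j)/(alpha_j, alpha_j); the resulting 2x2 Cartan matrix is
[[2, -2], [-1, 2]].
The roots have two lengths (squared-length ratio 2:1); the short ones are alpha_{2}. The associated Dynkin diagram is a chain of 2 nodes with a double edge at one end; the terminal node there is the unique short simple root (B_2), so the type is B_2 (the algebra so(5)).

B_2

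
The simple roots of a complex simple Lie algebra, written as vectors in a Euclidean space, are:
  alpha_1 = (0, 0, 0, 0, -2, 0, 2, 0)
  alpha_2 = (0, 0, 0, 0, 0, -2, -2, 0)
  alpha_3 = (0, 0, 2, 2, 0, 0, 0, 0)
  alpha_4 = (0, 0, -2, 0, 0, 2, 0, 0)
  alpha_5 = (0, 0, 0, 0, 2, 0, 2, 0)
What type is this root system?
Compute the Cartan integers a_ij = 2(alpha_i, alpha_j)/(alpha_j, alpha_j); the resulting 5x5 Cartan matrix is
[[2, -1, 0, 0, 0], [-1, 2, 0, -1, -1], [0, 0, 2, -1, 0], [0, -1, -1, 2, 0], [0, -1, 0, 0, 2]].
All simple roots have the same length, so the diagram is simply laced. The associated Dynkin diagram is a chain of 3 nodes with a fork of two nodes at one end (D_5), so the type is D_5 (the algebra so(10)).

type D_5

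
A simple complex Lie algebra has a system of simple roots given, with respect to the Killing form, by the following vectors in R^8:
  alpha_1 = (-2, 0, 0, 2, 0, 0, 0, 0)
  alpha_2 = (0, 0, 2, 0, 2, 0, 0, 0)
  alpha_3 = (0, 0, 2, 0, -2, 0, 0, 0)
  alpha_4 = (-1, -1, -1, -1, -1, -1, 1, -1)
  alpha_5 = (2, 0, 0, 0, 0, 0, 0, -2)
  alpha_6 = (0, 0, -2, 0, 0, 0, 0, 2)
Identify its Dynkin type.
Compute the Cartan integers a_ij = 2(alpha_i, alpha_j)/(alpha_j, alpha_j); the resulting 6x6 Cartan matrix is
[[2, 0, 0, 0, -1, 0], [0, 2, 0, -1, 0, -1], [0, 0, 2, 0, 0, -1], [0, -1, 0, 2, 0, 0], [-1, 0, 0, 0, 2, -1], [0, -1, -1, 0, -1, 2]].
All simple roots have the same length, so the diagram is simply laced. The associated Dynkin diagram is a chain of 5 nodes with one extra node attached to the third node from one end (E_6), so the type is E_6.

type E_6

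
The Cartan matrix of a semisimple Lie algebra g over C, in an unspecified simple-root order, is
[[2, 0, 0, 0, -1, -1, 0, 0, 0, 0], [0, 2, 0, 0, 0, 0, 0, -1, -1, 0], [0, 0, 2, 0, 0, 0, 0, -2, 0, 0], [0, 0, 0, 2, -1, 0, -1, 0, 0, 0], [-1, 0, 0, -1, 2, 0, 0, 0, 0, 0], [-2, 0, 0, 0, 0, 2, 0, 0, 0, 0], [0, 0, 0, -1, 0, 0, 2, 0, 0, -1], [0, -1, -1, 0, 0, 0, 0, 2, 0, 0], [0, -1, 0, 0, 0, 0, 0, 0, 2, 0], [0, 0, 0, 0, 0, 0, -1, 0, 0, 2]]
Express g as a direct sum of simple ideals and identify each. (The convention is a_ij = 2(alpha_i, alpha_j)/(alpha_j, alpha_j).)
C_4 (sp(8)) ⊕ C_6 (sp(12))

The diagram associated to this matrix has two connected components: the simple roots {alpha_2, alpha_3, alpha_8, alpha_9} form a chain of 4 nodes with a double edge at one end; the terminal node there is the unique long simple root (C_4), and {alpha_1, alpha_4, alpha_5, alpha_6, alpha_7, alpha_10} form a chain of 6 nodes with a double edge at one end; the terminal node there is the unique long simple root (C_6). A semisimple Lie algebra decomposes uniquely as the direct sum of simple ideals, one per connected component of its Dynkin diagram, so g ≅ C_4 ⊕ C_6 (dimension 36 + 78 = 114).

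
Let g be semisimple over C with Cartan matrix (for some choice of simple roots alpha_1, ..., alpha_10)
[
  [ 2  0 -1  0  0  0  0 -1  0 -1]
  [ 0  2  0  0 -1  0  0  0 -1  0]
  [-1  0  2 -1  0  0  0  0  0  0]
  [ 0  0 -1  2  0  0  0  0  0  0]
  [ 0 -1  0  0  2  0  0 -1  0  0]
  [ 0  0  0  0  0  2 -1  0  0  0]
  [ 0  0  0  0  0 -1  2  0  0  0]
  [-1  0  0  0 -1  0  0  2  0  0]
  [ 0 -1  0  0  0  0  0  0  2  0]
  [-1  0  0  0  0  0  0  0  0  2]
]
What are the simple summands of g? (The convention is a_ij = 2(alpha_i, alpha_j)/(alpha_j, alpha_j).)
A_2 + E_8

The diagram associated to this matrix has two connected components: the simple roots {alpha_6, alpha_7} form a chain of 2 nodes with single edges (A_2), and {alpha_1, alpha_2, alpha_3, alpha_4, alpha_5, alpha_8, alpha_9, alpha_10} form a chain of 7 nodes with one extra node attached to the third node from one end (E_8). A semisimple Lie algebra decomposes uniquely as the direct sum of simple ideals, one per connected component of its Dynkin diagram, so g ≅ A_2 ⊕ E_8 (dimension 8 + 248 = 256).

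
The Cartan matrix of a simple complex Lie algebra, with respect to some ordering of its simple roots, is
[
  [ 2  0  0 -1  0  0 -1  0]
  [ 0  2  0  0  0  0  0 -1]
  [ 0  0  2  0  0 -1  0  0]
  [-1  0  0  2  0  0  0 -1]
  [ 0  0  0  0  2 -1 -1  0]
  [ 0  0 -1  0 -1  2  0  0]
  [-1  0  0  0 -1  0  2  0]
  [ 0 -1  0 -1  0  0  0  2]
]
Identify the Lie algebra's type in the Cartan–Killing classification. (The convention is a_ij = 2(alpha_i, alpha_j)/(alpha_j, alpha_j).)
A8

The matrix has rank 8 with 2's on the diagonal. Reading the off-diagonal entries as Dynkin edges (a single edge where a_ij = a_ji = -1; a double or triple edge where a_ij * a_ji = 2 or 3), the diagram is a chain of 8 nodes with single edges (A_8). One simple-root ordering that puts it in standard form is (alpha_2, alpha_8, alpha_4, alpha_1, alpha_7, alpha_5, alpha_6, alpha_3). So the algebra is type A_8, i.e. sl(9).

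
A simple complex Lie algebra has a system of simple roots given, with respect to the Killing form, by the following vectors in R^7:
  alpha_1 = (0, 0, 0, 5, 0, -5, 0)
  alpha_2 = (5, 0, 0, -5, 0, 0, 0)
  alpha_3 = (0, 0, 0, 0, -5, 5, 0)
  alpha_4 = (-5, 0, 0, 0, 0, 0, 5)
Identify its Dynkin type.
Compute the Cartan integers a_ij = 2(alpha_i, alpha_j)/(alpha_j, alpha_j); the resulting 4x4 Cartan matrix is
[[2, -1, -1, 0], [-1, 2, 0, -1], [-1, 0, 2, 0], [0, -1, 0, 2]].
All simple roots have the same length, so the diagram is simply laced. The associated Dynkin diagram is a chain of 4 nodes with single edges (A_4), so the type is A_4 (the algebra sl(5)).

A_4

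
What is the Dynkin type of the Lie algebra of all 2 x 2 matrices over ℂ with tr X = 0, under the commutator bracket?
This is sl(2), which has dimension 2^2 - 1 = 3 and rank 2 - 1 = 1 (a Cartan subalgebra is the diagonal traceless matrices). In the classification of classical Lie algebras, the special linear algebra sl(n+1) has type A_n; here n = 1, so the Dynkin diagram is a chain of 1 nodes with single edges (A_1). Hence the type is A_1.

A_1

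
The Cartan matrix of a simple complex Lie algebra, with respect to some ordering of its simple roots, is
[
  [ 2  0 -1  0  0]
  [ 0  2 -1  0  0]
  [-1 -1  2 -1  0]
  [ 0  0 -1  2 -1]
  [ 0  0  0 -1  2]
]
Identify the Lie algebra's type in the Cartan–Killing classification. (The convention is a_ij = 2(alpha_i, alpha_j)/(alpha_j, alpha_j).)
D_5 (so(10))

The matrix has rank 5 with 2's on the diagonal. Reading the off-diagonal entries as Dynkin edges (a single edge where a_ij = a_ji = -1; a double or triple edge where a_ij * a_ji = 2 or 3), the diagram is a chain of 3 nodes with a fork of two nodes at one end (D_5). One simple-root ordering that puts it in standard form is (alpha_5, alpha_4, alpha_3, alpha_1, alpha_2). So the algebra is type D_5, i.e. so(10).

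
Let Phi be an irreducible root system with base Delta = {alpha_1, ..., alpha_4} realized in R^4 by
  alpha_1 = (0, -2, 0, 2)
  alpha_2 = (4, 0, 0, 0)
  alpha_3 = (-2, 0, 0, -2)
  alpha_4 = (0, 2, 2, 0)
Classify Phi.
Compute the Cartan integers a_ij = 2(alpha_i, alpha_j)/(alpha_j, alpha_j); the resulting 4x4 Cartan matrix is
[[2, 0, -1, -1], [0, 2, -2, 0], [-1, -1, 2, 0], [-1, 0, 0, 2]].
The roots have two lengths (squared-length ratio 2:1); the short ones are alpha_{1,3,4}. The associated Dynkin diagram is a chain of 4 nodes with a double edge at one end; the terminal node there is the unique long simple root (C_4), so the type is C_4 (the algebra sp(8)).

C_4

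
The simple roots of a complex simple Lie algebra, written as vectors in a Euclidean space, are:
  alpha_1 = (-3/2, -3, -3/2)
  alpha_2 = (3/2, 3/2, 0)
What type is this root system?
G_2

Compute the Cartan integers a_ij = 2(alpha_i, alpha_j)/(alpha_j, alpha_j); the resulting 2x2 Cartan matrix is
[[2, -3], [-1, 2]].
The roots have two lengths (squared-length ratio 3:1); the short ones are alpha_{2}. The associated Dynkin diagram is two nodes joined by a triple edge (G_2), so the type is G_2.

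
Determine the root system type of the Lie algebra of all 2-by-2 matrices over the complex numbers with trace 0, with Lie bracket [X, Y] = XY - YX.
type A_1

This is sl(2), which has dimension 2^2 - 1 = 3 and rank 2 - 1 = 1 (a Cartan subalgebra is the diagonal traceless matrices). In the classification of classical Lie algebras, the special linear algebra sl(n+1) has type A_n; here n = 1, so the Dynkin diagram is a chain of 1 nodes with single edges (A_1). Hence the type is A_1.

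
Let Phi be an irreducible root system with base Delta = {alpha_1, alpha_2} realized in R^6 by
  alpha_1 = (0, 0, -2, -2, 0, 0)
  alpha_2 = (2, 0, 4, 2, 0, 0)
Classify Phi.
Compute the Cartan integers a_ij = 2(alpha_i, alpha_j)/(alpha_j, alpha_j); the resulting 2x2 Cartan matrix is
[[2, -1], [-3, 2]].
The roots have two lengths (squared-length ratio 3:1); the short ones are alpha_{1}. The associated Dynkin diagram is two nodes joined by a triple edge (G_2), so the type is G_2.

G_2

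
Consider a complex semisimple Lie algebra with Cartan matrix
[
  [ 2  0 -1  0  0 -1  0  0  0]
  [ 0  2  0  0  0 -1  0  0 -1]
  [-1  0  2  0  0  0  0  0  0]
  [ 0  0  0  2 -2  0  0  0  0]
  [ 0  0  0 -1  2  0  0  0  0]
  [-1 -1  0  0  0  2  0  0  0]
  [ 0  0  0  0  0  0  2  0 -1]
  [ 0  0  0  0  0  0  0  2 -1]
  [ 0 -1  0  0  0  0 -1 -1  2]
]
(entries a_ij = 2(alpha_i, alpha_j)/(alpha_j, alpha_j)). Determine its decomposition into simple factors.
The diagram associated to this matrix has two connected components: the simple roots {alpha_4, alpha_5} form a chain of 2 nodes with a double edge at one end; the terminal node there is the unique short simple root (B_2), and {alpha_1, alpha_2, alpha_3, alpha_6, alpha_7, alpha_8, alpha_9} form a chain of 5 nodes with a fork of two nodes at one end (D_7). A semisimple Lie algebra decomposes uniquely as the direct sum of simple ideals, one per connected component of its Dynkin diagram, so g ≅ B_2 ⊕ D_7 (dimension 10 + 91 = 101).

type B_2 + type D_7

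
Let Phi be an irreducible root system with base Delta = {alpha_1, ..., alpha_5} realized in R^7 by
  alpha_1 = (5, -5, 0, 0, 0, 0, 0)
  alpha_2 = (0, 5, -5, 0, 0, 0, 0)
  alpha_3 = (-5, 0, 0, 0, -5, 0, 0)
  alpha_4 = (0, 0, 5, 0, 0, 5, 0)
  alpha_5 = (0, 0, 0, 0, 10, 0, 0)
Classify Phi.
Compute the Cartan integers a_ij = 2(alpha_i, alpha_j)/(alpha_j, alpha_j); the resulting 5x5 Cartan matrix is
[[2, -1, -1, 0, 0], [-1, 2, 0, -1, 0], [-1, 0, 2, 0, -1], [0, -1, 0, 2, 0], [0, 0, -2, 0, 2]].
The roots have two lengths (squared-length ratio 2:1); the short ones are alpha_{1,2,3,4}. The associated Dynkin diagram is a chain of 5 nodes with a double edge at one end; the terminal node there is the unique long simple root (C_5), so the type is C_5 (the algebra sp(10)).

C5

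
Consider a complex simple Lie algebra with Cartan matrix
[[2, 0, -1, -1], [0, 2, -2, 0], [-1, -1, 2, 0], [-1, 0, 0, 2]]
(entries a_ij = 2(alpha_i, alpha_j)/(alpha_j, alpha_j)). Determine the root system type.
C_4

The matrix has rank 4 with 2's on the diagonal. Reading the off-diagonal entries as Dynkin edges (a single edge where a_ij = a_ji = -1; a double or triple edge where a_ij * a_ji = 2 or 3), the diagram is a chain of 4 nodes with a double edge at one end; the terminal node there is the unique long simple root (C_4). One simple-root ordering that puts it in standard form is (alpha_4, alpha_1, alpha_3, alpha_2). So the algebra is type C_4, i.e. sp(8).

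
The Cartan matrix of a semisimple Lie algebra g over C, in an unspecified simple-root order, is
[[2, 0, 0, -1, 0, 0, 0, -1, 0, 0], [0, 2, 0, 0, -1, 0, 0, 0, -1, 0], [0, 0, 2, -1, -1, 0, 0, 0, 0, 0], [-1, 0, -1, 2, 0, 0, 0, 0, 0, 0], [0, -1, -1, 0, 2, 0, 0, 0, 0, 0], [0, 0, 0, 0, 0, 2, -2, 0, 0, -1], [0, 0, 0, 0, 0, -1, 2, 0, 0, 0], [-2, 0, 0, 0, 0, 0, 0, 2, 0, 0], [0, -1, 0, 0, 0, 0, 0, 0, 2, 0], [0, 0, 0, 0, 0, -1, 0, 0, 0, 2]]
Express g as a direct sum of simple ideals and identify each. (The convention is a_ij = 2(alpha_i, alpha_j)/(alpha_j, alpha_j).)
The diagram associated to this matrix has two connected components: the simple roots {alpha_6, alpha_7, alpha_10} form a chain of 3 nodes with a double edge at one end; the terminal node there is the unique short simple root (B_3), and {alpha_1, alpha_2, alpha_3, alpha_4, alpha_5, alpha_8, alpha_9} form a chain of 7 nodes with a double edge at one end; the terminal node there is the unique long simple root (C_7). A semisimple Lie algebra decomposes uniquely as the direct sum of simple ideals, one per connected component of its Dynkin diagram, so g ≅ B_3 ⊕ C_7 (dimension 21 + 105 = 126).

B3 ⊕ C7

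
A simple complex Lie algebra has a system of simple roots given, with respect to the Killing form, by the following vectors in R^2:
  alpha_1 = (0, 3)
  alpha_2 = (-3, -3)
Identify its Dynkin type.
Compute the Cartan integers a_ij = 2(alpha_i, alpha_j)/(alpha_j, alpha_j); the resulting 2x2 Cartan matrix is
[[2, -1], [-2, 2]].
The roots have two lengths (squared-length ratio 2:1); the short ones are alpha_{1}. The associated Dynkin diagram is a chain of 2 nodes with a double edge at one end; the terminal node there is the unique short simple root (B_2), so the type is B_2 (the algebra so(5)).

B_2 (so(5))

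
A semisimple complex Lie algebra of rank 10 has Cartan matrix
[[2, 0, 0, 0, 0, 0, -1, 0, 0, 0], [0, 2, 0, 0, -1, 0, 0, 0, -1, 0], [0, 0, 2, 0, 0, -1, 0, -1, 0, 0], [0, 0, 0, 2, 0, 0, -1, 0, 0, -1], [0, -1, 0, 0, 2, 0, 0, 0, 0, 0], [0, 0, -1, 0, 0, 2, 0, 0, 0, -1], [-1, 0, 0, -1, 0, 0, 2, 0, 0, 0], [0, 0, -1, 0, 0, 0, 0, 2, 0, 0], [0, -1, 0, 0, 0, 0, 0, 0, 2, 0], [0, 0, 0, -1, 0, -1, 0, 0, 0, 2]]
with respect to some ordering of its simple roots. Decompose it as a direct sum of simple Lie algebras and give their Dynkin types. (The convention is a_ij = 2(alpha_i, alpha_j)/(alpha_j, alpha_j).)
The diagram associated to this matrix has two connected components: the simple roots {alpha_2, alpha_5, alpha_9} form a chain of 3 nodes with single edges (A_3), and {alpha_1, alpha_3, alpha_4, alpha_6, alpha_7, alpha_8, alpha_10} form a chain of 7 nodes with single edges (A_7). A semisimple Lie algebra decomposes uniquely as the direct sum of simple ideals, one per connected component of its Dynkin diagram, so g ≅ A_3 ⊕ A_7 (dimension 15 + 63 = 78).

A3 ⊕ A7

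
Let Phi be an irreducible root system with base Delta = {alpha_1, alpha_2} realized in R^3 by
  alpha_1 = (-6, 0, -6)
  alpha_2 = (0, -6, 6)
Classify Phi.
Compute the Cartan integers a_ij = 2(alpha_i, alpha_j)/(alpha_j, alpha_j); the resulting 2x2 Cartan matrix is
[[2, -1], [-1, 2]].
All simple roots have the same length, so the diagram is simply laced. The associated Dynkin diagram is a chain of 2 nodes with single edges (A_2), so the type is A_2 (the algebra sl(3)).

type A_2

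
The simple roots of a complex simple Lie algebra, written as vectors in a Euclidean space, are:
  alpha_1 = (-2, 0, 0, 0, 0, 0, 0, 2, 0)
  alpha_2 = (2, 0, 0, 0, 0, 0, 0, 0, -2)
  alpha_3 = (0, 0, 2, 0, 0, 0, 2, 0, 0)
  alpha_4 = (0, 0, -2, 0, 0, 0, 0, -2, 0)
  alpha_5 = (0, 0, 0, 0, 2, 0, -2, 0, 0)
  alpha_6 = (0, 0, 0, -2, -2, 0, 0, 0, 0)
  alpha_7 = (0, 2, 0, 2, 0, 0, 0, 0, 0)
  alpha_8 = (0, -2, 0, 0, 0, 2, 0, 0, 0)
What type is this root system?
A8

Compute the Cartan integers a_ij = 2(alpha_i, alpha_j)/(alpha_j, alpha_j); the resulting 8x8 Cartan matrix is
[[2, -1, 0, -1, 0, 0, 0, 0], [-1, 2, 0, 0, 0, 0, 0, 0], [0, 0, 2, -1, -1, 0, 0, 0], [-1, 0, -1, 2, 0, 0, 0, 0], [0, 0, -1, 0, 2, -1, 0, 0], [0, 0, 0, 0, -1, 2, -1, 0], [0, 0, 0, 0, 0, -1, 2, -1], [0, 0, 0, 0, 0, 0, -1, 2]].
All simple roots have the same length, so the diagram is simply laced. The associated Dynkin diagram is a chain of 8 nodes with single edges (A_8), so the type is A_8 (the algebra sl(9)).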